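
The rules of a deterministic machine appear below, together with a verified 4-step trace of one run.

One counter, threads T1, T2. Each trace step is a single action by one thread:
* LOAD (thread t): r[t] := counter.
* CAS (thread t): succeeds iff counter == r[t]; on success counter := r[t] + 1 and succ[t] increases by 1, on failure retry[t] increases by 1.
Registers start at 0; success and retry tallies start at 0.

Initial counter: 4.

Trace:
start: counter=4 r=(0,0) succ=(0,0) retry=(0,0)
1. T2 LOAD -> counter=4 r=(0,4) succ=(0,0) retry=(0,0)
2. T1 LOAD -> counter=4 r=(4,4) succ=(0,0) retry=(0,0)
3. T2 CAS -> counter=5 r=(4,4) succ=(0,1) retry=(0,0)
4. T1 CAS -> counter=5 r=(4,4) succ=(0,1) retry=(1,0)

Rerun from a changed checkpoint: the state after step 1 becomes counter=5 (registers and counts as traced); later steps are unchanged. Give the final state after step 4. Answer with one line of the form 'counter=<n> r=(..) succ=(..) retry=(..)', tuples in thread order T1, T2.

state after step 1 := counter=5 r=(0,4) succ=(0,0) retry=(0,0)
2. T1 LOAD -> counter=5 r=(5,4) succ=(0,0) retry=(0,0)
3. T2 CAS -> counter=5 r=(5,4) succ=(0,0) retry=(0,1)
4. T1 CAS -> counter=6 r=(5,4) succ=(1,0) retry=(0,1)

counter=6 r=(5,4) succ=(1,0) retry=(0,1)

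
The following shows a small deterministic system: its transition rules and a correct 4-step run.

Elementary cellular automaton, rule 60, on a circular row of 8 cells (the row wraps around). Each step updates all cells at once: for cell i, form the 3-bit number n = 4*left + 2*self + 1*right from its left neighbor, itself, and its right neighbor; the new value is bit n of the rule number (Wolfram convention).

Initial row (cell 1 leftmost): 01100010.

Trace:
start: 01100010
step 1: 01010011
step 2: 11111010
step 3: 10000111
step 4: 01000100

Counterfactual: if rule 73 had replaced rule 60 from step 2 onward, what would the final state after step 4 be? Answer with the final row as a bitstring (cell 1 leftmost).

(re-executing steps 2..4 under rule 73; state before step 2: 01010011)
step 2: 00000011
step 3: 01111011
step 4: 01001011

01001011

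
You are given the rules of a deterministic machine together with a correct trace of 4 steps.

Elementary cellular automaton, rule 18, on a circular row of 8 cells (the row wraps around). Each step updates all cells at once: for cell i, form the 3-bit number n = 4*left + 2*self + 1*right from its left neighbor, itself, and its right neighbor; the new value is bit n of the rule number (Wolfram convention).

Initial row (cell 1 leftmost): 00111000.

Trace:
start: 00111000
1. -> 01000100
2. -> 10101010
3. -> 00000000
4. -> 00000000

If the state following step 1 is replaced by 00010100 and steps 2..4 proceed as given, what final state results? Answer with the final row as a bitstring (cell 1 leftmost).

00000000

state after step 1 := 00010100
2. -> 00100010
3. -> 01010101
4. -> 00000000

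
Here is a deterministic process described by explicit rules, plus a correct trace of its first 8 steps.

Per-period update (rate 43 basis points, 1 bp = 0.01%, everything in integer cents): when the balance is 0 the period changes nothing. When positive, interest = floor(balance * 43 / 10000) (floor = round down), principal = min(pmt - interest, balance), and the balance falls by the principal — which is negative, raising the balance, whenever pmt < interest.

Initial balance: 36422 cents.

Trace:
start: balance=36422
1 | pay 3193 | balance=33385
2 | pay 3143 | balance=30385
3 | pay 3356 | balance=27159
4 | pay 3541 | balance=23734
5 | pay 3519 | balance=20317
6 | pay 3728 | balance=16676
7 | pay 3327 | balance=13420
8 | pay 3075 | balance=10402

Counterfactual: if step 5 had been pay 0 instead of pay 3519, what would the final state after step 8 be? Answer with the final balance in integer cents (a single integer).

(re-executing from step 5 with the substitution; state before step 5: balance=23734)
5 | pay 0 | balance=23836
6 | pay 3728 | balance=20210
7 | pay 3327 | balance=16969
8 | pay 3075 | balance=13966

13966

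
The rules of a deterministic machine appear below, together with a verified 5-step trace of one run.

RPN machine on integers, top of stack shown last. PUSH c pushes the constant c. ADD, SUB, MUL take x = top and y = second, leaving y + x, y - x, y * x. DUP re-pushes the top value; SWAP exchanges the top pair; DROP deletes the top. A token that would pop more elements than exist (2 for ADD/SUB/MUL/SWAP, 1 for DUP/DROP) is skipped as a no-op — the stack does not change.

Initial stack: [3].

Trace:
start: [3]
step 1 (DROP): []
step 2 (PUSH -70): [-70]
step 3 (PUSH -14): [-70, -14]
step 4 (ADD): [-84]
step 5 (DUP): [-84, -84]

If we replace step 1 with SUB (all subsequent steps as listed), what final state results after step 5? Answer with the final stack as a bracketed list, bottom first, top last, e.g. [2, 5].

[3, -84, -84]

(re-executing from step 1 with the substitution; state before step 1: [3])
step 1 (SUB): [3]
step 2 (PUSH -70): [3, -70]
step 3 (PUSH -14): [3, -70, -14]
step 4 (ADD): [3, -84]
step 5 (DUP): [3, -84, -84]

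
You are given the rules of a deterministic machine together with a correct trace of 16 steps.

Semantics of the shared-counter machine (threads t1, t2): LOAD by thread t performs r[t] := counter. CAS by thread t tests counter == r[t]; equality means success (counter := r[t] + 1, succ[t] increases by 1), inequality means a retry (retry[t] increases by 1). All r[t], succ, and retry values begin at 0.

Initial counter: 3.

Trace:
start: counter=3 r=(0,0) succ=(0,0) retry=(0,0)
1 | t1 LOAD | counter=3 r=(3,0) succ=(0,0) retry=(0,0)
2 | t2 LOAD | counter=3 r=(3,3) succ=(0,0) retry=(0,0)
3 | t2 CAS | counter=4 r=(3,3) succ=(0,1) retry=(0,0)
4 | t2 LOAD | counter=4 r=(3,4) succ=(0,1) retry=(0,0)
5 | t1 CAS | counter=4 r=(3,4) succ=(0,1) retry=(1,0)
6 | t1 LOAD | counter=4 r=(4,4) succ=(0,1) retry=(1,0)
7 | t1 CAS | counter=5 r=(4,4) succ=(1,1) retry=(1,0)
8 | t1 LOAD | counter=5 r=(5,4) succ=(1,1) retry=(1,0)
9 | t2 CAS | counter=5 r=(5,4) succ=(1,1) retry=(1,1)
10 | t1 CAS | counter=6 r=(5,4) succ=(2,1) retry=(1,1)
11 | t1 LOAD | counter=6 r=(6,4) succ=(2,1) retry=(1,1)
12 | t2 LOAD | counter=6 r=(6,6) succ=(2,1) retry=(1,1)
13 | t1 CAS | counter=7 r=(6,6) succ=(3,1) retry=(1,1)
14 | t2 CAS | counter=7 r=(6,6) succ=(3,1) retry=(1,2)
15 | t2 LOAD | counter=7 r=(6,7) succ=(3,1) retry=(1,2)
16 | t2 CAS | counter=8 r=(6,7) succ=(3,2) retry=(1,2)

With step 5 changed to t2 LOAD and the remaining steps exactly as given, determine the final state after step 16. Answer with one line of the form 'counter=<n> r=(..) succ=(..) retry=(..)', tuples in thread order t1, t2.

(re-executing from step 5 with the substitution; state before step 5: counter=4 r=(3,4) succ=(0,1) retry=(0,0))
5 | t2 LOAD | counter=4 r=(3,4) succ=(0,1) retry=(0,0)
6 | t1 LOAD | counter=4 r=(4,4) succ=(0,1) retry=(0,0)
7 | t1 CAS | counter=5 r=(4,4) succ=(1,1) retry=(0,0)
8 | t1 LOAD | counter=5 r=(5,4) succ=(1,1) retry=(0,0)
9 | t2 CAS | counter=5 r=(5,4) succ=(1,1) retry=(0,1)
10 | t1 CAS | counter=6 r=(5,4) succ=(2,1) retry=(0,1)
11 | t1 LOAD | counter=6 r=(6,4) succ=(2,1) retry=(0,1)
12 | t2 LOAD | counter=6 r=(6,6) succ=(2,1) retry=(0,1)
13 | t1 CAS | counter=7 r=(6,6) succ=(3,1) retry=(0,1)
14 | t2 CAS | counter=7 r=(6,6) succ=(3,1) retry=(0,2)
15 | t2 LOAD | counter=7 r=(6,7) succ=(3,1) retry=(0,2)
16 | t2 CAS | counter=8 r=(6,7) succ=(3,2) retry=(0,2)

counter=8 r=(6,7) succ=(3,2) retry=(0,2)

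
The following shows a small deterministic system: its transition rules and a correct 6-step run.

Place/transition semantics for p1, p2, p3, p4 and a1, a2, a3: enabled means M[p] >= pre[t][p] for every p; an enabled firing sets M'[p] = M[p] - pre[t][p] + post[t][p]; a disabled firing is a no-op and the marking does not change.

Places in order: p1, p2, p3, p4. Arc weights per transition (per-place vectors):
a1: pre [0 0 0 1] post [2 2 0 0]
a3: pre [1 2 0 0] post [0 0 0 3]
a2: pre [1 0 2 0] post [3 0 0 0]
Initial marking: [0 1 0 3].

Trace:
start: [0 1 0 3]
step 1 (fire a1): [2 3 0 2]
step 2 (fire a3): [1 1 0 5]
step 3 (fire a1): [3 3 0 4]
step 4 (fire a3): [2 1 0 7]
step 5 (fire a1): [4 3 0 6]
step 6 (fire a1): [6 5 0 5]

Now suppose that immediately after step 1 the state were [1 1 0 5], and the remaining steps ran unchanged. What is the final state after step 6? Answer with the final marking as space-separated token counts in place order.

state after step 1 := [1 1 0 5]
step 2 (fire a3): [1 1 0 5]
step 3 (fire a1): [3 3 0 4]
step 4 (fire a3): [2 1 0 7]
step 5 (fire a1): [4 3 0 6]
step 6 (fire a1): [6 5 0 5]

6 5 0 5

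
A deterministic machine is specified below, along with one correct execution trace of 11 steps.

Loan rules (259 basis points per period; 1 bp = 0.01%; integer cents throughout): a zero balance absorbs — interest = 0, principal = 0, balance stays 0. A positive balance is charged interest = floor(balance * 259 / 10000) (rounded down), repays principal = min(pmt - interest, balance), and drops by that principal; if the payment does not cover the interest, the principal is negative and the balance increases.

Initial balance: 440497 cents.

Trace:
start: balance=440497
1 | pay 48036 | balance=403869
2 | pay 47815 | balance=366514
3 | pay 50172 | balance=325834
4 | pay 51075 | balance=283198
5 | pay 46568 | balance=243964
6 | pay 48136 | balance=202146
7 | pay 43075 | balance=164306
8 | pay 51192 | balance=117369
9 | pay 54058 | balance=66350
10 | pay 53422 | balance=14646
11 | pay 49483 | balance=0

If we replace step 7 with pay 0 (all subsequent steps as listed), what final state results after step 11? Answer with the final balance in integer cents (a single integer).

13256

(re-executing from step 7 with the substitution; state before step 7: balance=202146)
7 | pay 0 | balance=207381
8 | pay 51192 | balance=161560
9 | pay 54058 | balance=111686
10 | pay 53422 | balance=61156
11 | pay 49483 | balance=13256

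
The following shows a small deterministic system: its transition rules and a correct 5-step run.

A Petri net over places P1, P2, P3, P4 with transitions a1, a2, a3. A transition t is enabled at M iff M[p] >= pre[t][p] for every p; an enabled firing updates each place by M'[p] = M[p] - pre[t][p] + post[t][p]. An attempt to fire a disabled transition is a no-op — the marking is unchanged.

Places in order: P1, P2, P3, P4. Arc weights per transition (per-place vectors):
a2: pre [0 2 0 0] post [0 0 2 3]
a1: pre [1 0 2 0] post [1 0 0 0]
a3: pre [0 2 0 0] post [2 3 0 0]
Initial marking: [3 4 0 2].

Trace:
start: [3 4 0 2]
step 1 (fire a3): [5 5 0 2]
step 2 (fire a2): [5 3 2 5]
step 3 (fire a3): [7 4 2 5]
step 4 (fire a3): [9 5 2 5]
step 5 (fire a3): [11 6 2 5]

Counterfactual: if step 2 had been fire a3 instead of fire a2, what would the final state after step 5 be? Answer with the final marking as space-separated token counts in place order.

(re-executing from step 2 with the substitution; state before step 2: [5 5 0 2])
step 2 (fire a3): [7 6 0 2]
step 3 (fire a3): [9 7 0 2]
step 4 (fire a3): [11 8 0 2]
step 5 (fire a3): [13 9 0 2]

13 9 0 2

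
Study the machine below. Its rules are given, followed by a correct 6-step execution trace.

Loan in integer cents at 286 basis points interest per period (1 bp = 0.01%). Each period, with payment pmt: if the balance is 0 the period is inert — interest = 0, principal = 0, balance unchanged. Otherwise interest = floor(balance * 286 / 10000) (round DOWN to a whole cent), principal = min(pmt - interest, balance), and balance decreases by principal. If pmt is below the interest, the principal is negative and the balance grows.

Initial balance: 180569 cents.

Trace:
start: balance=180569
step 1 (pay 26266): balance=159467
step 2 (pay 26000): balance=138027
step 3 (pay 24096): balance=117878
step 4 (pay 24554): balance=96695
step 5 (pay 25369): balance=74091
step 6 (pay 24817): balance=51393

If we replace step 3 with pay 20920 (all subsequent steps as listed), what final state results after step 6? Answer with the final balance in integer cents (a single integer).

(re-executing from step 3 with the substitution; state before step 3: balance=138027)
step 3 (pay 20920): balance=121054
step 4 (pay 24554): balance=99962
step 5 (pay 25369): balance=77451
step 6 (pay 24817): balance=54849

54849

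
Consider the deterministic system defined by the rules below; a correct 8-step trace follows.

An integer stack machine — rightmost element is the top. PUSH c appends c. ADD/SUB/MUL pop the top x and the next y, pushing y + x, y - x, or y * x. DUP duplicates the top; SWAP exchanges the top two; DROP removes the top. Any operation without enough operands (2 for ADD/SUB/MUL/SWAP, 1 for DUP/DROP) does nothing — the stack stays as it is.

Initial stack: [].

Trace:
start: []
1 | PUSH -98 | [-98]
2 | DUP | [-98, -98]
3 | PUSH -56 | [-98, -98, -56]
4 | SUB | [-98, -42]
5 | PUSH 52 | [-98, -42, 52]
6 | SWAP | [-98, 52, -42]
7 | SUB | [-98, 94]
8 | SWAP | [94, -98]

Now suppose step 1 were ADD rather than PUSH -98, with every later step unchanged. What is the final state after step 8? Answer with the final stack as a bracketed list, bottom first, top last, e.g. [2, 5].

[108]

(re-executing from step 1 with the substitution; state before step 1: [])
1 | ADD | []
2 | DUP | []
3 | PUSH -56 | [-56]
4 | SUB | [-56]
5 | PUSH 52 | [-56, 52]
6 | SWAP | [52, -56]
7 | SUB | [108]
8 | SWAP | [108]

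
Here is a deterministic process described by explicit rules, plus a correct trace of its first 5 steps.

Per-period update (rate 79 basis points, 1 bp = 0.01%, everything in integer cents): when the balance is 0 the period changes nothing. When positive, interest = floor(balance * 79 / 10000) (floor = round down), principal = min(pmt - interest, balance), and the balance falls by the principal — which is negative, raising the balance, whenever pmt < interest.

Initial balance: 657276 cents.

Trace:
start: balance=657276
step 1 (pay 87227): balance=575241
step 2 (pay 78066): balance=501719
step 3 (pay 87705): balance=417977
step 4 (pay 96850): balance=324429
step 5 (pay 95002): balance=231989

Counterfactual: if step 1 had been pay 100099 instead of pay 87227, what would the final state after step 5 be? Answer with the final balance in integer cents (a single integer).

(re-executing from step 1 with the substitution; state before step 1: balance=657276)
step 1 (pay 100099): balance=562369
step 2 (pay 78066): balance=488745
step 3 (pay 87705): balance=404901
step 4 (pay 96850): balance=311249
step 5 (pay 95002): balance=218705

218705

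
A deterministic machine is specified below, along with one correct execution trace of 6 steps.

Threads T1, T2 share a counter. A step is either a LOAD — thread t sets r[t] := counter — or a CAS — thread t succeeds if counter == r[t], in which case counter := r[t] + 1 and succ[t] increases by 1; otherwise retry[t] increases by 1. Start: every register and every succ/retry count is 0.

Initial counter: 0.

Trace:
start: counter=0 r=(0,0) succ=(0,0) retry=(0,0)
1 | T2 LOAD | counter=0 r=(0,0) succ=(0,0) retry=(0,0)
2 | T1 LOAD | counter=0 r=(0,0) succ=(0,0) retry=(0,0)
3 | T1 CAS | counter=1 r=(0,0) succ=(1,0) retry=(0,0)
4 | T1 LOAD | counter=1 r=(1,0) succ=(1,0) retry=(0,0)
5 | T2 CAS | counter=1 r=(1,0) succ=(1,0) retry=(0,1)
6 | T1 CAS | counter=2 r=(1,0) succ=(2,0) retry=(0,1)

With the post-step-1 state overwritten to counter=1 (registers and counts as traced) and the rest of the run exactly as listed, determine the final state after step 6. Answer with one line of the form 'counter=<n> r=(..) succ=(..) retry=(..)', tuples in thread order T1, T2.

state after step 1 := counter=1 r=(0,0) succ=(0,0) retry=(0,0)
2 | T1 LOAD | counter=1 r=(1,0) succ=(0,0) retry=(0,0)
3 | T1 CAS | counter=2 r=(1,0) succ=(1,0) retry=(0,0)
4 | T1 LOAD | counter=2 r=(2,0) succ=(1,0) retry=(0,0)
5 | T2 CAS | counter=2 r=(2,0) succ=(1,0) retry=(0,1)
6 | T1 CAS | counter=3 r=(2,0) succ=(2,0) retry=(0,1)

counter=3 r=(2,0) succ=(2,0) retry=(0,1)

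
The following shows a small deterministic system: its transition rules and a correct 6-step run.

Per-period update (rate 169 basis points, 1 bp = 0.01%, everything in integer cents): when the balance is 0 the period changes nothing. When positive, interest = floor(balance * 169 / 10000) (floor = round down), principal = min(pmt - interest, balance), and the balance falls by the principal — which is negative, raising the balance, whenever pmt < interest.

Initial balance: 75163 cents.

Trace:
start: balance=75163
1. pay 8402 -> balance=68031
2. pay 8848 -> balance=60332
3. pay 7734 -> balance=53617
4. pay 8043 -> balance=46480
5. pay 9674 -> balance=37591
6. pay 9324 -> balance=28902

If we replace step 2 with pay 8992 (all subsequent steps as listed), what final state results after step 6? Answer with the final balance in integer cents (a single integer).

28747

(re-executing from step 2 with the substitution; state before step 2: balance=68031)
2. pay 8992 -> balance=60188
3. pay 7734 -> balance=53471
4. pay 8043 -> balance=46331
5. pay 9674 -> balance=37439
6. pay 9324 -> balance=28747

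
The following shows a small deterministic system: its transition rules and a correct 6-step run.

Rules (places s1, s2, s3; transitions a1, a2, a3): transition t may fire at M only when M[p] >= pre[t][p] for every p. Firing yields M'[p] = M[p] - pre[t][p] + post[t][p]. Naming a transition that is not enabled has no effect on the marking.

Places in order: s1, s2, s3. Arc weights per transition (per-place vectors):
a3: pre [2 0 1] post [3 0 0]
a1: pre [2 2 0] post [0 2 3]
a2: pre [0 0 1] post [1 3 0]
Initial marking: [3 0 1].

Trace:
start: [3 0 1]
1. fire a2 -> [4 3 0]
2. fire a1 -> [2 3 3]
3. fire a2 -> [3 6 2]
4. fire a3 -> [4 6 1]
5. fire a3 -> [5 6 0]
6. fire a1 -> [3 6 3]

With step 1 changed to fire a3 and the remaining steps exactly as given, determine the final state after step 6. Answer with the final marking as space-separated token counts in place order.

4 0 0

(re-executing from step 1 with the substitution; state before step 1: [3 0 1])
1. fire a3 -> [4 0 0]
2. fire a1 -> [4 0 0]
3. fire a2 -> [4 0 0]
4. fire a3 -> [4 0 0]
5. fire a3 -> [4 0 0]
6. fire a1 -> [4 0 0]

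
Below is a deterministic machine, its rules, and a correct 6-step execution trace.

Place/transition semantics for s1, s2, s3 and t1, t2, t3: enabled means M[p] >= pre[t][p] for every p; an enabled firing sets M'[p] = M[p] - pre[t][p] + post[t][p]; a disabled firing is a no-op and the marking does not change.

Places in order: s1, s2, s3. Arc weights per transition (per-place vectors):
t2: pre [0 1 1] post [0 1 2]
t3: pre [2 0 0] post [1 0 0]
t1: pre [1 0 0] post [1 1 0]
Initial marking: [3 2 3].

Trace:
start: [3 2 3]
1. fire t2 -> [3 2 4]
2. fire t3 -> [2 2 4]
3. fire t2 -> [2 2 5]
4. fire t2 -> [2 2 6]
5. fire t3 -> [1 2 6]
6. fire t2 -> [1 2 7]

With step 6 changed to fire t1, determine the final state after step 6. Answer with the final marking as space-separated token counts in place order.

1 3 6

(re-executing from step 6 with the substitution; state before step 6: [1 2 6])
6. fire t1 -> [1 3 6]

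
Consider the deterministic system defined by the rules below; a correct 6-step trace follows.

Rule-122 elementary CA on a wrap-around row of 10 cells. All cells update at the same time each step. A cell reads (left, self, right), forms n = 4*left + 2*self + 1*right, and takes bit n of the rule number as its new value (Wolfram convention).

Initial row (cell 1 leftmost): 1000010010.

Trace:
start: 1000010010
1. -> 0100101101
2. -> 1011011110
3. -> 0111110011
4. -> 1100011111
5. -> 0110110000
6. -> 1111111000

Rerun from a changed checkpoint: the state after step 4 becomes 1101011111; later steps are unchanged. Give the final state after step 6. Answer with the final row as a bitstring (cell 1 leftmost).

state after step 4 := 1101011111
5. -> 0110110000
6. -> 1111111000

1111111000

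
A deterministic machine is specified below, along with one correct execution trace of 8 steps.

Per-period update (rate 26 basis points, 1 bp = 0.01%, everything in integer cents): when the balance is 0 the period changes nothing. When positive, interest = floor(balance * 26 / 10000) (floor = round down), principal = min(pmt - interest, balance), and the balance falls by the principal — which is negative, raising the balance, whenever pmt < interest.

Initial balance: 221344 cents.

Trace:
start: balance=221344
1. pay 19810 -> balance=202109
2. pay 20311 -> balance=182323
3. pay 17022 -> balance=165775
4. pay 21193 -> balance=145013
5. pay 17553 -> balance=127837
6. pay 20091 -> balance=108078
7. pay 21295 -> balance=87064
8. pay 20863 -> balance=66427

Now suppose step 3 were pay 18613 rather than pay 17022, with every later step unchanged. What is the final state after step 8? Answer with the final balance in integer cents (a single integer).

(re-executing from step 3 with the substitution; state before step 3: balance=182323)
3. pay 18613 -> balance=164184
4. pay 21193 -> balance=143417
5. pay 17553 -> balance=126236
6. pay 20091 -> balance=106473
7. pay 21295 -> balance=85454
8. pay 20863 -> balance=64813

64813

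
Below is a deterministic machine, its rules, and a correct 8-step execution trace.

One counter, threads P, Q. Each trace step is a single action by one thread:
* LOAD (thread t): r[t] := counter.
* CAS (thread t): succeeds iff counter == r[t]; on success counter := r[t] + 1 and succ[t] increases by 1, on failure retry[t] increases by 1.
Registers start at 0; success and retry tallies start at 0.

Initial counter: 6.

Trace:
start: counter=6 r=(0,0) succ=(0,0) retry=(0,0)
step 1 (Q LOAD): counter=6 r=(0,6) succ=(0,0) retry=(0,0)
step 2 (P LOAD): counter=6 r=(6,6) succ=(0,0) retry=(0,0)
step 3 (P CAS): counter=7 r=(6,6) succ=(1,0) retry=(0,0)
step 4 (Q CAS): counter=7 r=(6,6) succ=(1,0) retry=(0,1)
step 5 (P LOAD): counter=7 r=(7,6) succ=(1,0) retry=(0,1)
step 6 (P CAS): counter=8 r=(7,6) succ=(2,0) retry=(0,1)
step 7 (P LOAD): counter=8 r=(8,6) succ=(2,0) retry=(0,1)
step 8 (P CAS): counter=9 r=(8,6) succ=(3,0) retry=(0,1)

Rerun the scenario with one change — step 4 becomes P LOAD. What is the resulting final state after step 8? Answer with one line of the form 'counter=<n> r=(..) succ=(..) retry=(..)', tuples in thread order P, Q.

(re-executing from step 4 with the substitution; state before step 4: counter=7 r=(6,6) succ=(1,0) retry=(0,0))
step 4 (P LOAD): counter=7 r=(7,6) succ=(1,0) retry=(0,0)
step 5 (P LOAD): counter=7 r=(7,6) succ=(1,0) retry=(0,0)
step 6 (P CAS): counter=8 r=(7,6) succ=(2,0) retry=(0,0)
step 7 (P LOAD): counter=8 r=(8,6) succ=(2,0) retry=(0,0)
step 8 (P CAS): counter=9 r=(8,6) succ=(3,0) retry=(0,0)

counter=9 r=(8,6) succ=(3,0) retry=(0,0)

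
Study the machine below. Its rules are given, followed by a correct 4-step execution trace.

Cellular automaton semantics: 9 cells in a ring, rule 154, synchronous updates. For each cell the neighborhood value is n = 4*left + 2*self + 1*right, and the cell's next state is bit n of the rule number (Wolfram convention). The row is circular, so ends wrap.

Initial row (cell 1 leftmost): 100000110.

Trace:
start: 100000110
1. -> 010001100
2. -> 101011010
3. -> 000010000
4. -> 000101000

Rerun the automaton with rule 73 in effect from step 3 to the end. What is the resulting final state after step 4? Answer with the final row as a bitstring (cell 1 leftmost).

111011011

(re-executing steps 3..4 under rule 73; state before step 3: 101011010)
3. -> 000011000
4. -> 111011011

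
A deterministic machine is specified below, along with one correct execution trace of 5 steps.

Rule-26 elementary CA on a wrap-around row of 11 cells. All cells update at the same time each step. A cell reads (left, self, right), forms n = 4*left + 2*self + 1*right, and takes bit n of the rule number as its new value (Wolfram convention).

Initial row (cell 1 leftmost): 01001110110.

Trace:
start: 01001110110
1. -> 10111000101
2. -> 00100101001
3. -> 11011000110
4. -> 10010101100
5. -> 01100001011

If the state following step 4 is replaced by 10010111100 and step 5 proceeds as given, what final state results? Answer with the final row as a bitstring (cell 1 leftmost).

state after step 4 := 10010111100
5. -> 01100100011

01100100011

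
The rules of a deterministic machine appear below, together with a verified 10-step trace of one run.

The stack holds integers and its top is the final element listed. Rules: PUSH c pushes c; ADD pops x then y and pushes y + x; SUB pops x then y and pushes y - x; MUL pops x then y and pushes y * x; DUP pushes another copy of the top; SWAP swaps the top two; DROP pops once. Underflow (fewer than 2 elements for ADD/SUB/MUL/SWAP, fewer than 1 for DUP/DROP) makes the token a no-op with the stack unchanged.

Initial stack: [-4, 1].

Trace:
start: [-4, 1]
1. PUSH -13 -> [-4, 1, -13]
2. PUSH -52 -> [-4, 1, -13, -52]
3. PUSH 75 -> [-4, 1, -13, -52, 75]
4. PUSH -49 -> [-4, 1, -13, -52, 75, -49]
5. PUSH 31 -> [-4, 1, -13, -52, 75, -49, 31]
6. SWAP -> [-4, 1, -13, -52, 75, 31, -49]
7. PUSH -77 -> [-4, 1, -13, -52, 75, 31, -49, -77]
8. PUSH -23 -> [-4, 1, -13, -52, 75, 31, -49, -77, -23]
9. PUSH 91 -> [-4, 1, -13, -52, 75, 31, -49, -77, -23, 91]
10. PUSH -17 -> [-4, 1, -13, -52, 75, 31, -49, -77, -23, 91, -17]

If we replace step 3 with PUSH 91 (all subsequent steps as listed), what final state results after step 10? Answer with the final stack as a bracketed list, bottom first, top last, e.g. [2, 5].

[-4, 1, -13, -52, 91, 31, -49, -77, -23, 91, -17]

(re-executing from step 3 with the substitution; state before step 3: [-4, 1, -13, -52])
3. PUSH 91 -> [-4, 1, -13, -52, 91]
4. PUSH -49 -> [-4, 1, -13, -52, 91, -49]
5. PUSH 31 -> [-4, 1, -13, -52, 91, -49, 31]
6. SWAP -> [-4, 1, -13, -52, 91, 31, -49]
7. PUSH -77 -> [-4, 1, -13, -52, 91, 31, -49, -77]
8. PUSH -23 -> [-4, 1, -13, -52, 91, 31, -49, -77, -23]
9. PUSH 91 -> [-4, 1, -13, -52, 91, 31, -49, -77, -23, 91]
10. PUSH -17 -> [-4, 1, -13, -52, 91, 31, -49, -77, -23, 91, -17]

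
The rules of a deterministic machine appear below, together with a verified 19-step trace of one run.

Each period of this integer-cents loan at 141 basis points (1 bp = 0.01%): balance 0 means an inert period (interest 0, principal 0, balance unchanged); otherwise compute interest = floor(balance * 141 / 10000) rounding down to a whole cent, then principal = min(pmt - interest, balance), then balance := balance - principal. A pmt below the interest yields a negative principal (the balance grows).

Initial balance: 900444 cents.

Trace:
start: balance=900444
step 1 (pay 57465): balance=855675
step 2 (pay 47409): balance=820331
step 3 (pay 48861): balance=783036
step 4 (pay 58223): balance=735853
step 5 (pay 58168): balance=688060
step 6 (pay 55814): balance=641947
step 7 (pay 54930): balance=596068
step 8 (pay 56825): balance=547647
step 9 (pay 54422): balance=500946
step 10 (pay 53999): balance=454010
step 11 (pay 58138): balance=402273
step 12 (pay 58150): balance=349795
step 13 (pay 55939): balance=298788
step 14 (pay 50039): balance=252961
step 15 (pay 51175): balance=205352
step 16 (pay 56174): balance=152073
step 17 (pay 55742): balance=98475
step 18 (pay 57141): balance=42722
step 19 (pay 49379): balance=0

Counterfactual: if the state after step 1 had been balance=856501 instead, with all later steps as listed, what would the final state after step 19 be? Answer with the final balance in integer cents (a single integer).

state after step 1 := balance=856501
step 2 (pay 47409): balance=821168
step 3 (pay 48861): balance=783885
step 4 (pay 58223): balance=736714
step 5 (pay 58168): balance=688933
step 6 (pay 55814): balance=642832
step 7 (pay 54930): balance=596965
step 8 (pay 56825): balance=548557
step 9 (pay 54422): balance=501869
step 10 (pay 53999): balance=454946
step 11 (pay 58138): balance=403222
step 12 (pay 58150): balance=350757
step 13 (pay 55939): balance=299763
step 14 (pay 50039): balance=253950
step 15 (pay 51175): balance=206355
step 16 (pay 56174): balance=153090
step 17 (pay 55742): balance=99506
step 18 (pay 57141): balance=43768
step 19 (pay 49379): balance=0

0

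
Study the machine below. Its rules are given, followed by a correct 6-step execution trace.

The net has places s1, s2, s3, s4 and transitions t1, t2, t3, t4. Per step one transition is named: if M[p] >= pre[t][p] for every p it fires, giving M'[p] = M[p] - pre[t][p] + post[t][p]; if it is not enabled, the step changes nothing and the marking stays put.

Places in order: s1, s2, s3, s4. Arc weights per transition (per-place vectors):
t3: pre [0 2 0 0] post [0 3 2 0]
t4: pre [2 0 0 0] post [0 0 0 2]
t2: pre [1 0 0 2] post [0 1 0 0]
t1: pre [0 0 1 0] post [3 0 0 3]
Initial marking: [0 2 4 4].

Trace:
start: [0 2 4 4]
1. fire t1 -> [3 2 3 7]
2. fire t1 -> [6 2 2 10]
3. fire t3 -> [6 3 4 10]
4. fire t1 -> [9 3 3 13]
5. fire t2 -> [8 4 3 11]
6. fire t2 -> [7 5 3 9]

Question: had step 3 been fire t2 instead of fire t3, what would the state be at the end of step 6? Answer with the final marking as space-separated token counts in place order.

(re-executing from step 3 with the substitution; state before step 3: [6 2 2 10])
3. fire t2 -> [5 3 2 8]
4. fire t1 -> [8 3 1 11]
5. fire t2 -> [7 4 1 9]
6. fire t2 -> [6 5 1 7]

6 5 1 7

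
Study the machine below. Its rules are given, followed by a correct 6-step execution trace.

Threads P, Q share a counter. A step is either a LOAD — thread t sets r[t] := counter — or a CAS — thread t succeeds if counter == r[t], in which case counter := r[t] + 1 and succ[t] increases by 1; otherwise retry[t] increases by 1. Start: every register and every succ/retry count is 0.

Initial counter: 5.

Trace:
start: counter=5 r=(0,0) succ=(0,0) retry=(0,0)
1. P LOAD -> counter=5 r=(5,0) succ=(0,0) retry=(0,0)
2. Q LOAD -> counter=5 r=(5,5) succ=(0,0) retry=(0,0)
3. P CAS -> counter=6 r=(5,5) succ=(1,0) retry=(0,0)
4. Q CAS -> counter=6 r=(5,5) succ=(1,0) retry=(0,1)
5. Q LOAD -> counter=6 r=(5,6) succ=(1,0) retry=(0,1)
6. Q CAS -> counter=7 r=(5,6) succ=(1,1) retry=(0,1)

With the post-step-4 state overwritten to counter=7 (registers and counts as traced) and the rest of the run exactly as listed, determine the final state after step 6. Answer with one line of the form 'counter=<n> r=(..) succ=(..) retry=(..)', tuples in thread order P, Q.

state after step 4 := counter=7 r=(5,5) succ=(1,0) retry=(0,1)
5. Q LOAD -> counter=7 r=(5,7) succ=(1,0) retry=(0,1)
6. Q CAS -> counter=8 r=(5,7) succ=(1,1) retry=(0,1)

counter=8 r=(5,7) succ=(1,1) retry=(0,1)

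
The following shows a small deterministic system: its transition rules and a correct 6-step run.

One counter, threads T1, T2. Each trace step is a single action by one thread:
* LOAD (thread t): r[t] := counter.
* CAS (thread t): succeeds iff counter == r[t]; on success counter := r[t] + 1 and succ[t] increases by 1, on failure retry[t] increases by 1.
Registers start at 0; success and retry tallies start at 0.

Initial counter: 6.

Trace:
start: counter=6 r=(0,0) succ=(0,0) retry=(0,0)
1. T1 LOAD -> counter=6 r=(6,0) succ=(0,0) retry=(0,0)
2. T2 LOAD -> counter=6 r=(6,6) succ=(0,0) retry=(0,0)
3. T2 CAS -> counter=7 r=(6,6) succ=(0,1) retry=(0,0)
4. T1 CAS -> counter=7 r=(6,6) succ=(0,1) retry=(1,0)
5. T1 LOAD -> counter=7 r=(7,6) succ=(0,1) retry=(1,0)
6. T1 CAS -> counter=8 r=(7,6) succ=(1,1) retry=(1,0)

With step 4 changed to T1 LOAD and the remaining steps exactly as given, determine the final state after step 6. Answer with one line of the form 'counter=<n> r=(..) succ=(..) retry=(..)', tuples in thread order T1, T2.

(re-executing from step 4 with the substitution; state before step 4: counter=7 r=(6,6) succ=(0,1) retry=(0,0))
4. T1 LOAD -> counter=7 r=(7,6) succ=(0,1) retry=(0,0)
5. T1 LOAD -> counter=7 r=(7,6) succ=(0,1) retry=(0,0)
6. T1 CAS -> counter=8 r=(7,6) succ=(1,1) retry=(0,0)

counter=8 r=(7,6) succ=(1,1) retry=(0,0)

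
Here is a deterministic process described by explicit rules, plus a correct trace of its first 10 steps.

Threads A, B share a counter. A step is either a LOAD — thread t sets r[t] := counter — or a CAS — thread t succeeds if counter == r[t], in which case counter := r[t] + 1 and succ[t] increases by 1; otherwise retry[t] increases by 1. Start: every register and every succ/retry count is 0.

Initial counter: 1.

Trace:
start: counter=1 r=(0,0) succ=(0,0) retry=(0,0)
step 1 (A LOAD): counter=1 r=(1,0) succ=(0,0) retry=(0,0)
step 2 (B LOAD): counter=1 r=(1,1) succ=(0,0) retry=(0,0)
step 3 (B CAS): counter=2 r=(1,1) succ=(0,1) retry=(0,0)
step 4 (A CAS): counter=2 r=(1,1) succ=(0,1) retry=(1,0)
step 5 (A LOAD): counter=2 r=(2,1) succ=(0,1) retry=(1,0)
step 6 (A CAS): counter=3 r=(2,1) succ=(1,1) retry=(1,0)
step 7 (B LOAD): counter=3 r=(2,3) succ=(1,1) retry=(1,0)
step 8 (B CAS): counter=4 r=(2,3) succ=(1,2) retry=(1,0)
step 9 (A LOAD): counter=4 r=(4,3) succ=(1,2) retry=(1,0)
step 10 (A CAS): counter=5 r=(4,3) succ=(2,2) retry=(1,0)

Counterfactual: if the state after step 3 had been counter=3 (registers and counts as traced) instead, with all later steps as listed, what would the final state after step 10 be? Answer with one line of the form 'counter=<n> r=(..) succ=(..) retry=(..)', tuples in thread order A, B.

counter=6 r=(5,4) succ=(2,2) retry=(1,0)

state after step 3 := counter=3 r=(1,1) succ=(0,1) retry=(0,0)
step 4 (A CAS): counter=3 r=(1,1) succ=(0,1) retry=(1,0)
step 5 (A LOAD): counter=3 r=(3,1) succ=(0,1) retry=(1,0)
step 6 (A CAS): counter=4 r=(3,1) succ=(1,1) retry=(1,0)
step 7 (B LOAD): counter=4 r=(3,4) succ=(1,1) retry=(1,0)
step 8 (B CAS): counter=5 r=(3,4) succ=(1,2) retry=(1,0)
step 9 (A LOAD): counter=5 r=(5,4) succ=(1,2) retry=(1,0)
step 10 (A CAS): counter=6 r=(5,4) succ=(2,2) retry=(1,0)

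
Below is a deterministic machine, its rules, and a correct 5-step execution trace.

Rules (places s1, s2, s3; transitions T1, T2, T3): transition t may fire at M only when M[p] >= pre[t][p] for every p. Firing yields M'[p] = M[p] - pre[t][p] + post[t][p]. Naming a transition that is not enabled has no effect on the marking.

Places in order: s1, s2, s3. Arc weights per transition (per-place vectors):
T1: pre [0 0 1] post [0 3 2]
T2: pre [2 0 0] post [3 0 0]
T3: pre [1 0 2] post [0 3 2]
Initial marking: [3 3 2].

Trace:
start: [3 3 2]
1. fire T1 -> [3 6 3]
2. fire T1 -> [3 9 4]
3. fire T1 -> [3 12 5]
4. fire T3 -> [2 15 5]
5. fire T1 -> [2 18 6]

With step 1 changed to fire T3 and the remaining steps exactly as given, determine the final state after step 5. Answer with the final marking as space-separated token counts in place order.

(re-executing from step 1 with the substitution; state before step 1: [3 3 2])
1. fire T3 -> [2 6 2]
2. fire T1 -> [2 9 3]
3. fire T1 -> [2 12 4]
4. fire T3 -> [1 15 4]
5. fire T1 -> [1 18 5]

1 18 5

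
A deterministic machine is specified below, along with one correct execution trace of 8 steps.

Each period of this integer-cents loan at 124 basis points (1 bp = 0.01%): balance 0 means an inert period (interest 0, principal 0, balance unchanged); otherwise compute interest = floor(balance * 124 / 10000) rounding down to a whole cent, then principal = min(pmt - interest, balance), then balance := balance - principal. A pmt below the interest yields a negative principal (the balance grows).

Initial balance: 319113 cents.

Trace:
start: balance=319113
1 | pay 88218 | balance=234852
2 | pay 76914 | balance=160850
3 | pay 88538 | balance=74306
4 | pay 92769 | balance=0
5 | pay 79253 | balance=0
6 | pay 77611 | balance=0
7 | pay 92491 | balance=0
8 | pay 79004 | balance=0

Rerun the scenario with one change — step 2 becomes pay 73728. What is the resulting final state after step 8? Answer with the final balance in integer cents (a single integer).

0

(re-executing from step 2 with the substitution; state before step 2: balance=234852)
2 | pay 73728 | balance=164036
3 | pay 88538 | balance=77532
4 | pay 92769 | balance=0
5 | pay 79253 | balance=0
6 | pay 77611 | balance=0
7 | pay 92491 | balance=0
8 | pay 79004 | balance=0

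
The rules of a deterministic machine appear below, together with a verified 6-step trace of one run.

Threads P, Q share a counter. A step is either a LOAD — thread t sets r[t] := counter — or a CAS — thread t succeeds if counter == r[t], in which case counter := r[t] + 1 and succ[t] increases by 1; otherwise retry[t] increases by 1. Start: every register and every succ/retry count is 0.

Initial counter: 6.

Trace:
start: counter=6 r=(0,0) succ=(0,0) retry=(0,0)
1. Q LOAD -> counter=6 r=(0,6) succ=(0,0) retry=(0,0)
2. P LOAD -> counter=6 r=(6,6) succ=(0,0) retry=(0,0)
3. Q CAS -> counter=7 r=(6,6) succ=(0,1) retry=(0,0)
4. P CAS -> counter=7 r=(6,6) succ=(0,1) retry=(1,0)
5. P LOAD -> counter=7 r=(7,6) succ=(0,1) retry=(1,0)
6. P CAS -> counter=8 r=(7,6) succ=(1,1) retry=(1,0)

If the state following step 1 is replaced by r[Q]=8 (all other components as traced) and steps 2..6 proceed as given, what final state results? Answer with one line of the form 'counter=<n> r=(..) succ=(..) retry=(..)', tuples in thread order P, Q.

counter=8 r=(7,8) succ=(2,0) retry=(0,1)

state after step 1 := counter=6 r=(0,8) succ=(0,0) retry=(0,0)
2. P LOAD -> counter=6 r=(6,8) succ=(0,0) retry=(0,0)
3. Q CAS -> counter=6 r=(6,8) succ=(0,0) retry=(0,1)
4. P CAS -> counter=7 r=(6,8) succ=(1,0) retry=(0,1)
5. P LOAD -> counter=7 r=(7,8) succ=(1,0) retry=(0,1)
6. P CAS -> counter=8 r=(7,8) succ=(2,0) retry=(0,1)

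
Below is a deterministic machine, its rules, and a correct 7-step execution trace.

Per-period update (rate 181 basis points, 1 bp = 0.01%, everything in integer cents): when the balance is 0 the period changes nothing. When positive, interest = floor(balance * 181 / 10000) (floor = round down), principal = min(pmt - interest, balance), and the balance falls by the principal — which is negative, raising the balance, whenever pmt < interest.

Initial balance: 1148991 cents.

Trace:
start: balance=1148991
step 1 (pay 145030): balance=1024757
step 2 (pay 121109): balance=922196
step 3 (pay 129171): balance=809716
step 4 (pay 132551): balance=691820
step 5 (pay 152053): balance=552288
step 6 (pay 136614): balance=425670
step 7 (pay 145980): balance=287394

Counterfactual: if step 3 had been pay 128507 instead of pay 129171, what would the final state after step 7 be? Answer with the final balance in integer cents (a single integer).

(re-executing from step 3 with the substitution; state before step 3: balance=922196)
step 3 (pay 128507): balance=810380
step 4 (pay 132551): balance=692496
step 5 (pay 152053): balance=552977
step 6 (pay 136614): balance=426371
step 7 (pay 145980): balance=288108

288108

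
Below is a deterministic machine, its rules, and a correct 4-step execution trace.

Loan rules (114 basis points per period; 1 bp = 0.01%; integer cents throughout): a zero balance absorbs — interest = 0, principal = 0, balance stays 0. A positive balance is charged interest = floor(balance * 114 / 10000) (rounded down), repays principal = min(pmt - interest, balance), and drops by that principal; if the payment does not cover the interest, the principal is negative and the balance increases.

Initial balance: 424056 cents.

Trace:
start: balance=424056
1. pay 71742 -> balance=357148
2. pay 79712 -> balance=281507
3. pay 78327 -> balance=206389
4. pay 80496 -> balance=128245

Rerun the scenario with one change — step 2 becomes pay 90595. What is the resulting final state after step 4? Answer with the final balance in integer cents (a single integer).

(re-executing from step 2 with the substitution; state before step 2: balance=357148)
2. pay 90595 -> balance=270624
3. pay 78327 -> balance=195382
4. pay 80496 -> balance=117113

117113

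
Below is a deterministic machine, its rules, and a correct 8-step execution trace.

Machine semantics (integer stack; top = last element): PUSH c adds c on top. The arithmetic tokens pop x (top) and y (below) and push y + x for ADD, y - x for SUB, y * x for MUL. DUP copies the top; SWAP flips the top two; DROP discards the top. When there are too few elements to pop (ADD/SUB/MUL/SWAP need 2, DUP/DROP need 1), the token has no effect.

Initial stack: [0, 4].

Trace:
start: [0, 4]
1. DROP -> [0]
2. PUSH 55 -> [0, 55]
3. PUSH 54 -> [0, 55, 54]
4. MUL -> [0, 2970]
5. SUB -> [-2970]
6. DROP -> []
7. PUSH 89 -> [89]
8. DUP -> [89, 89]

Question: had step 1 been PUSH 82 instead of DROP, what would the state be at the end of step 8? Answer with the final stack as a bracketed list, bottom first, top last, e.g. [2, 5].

[0, 4, 89, 89]

(re-executing from step 1 with the substitution; state before step 1: [0, 4])
1. PUSH 82 -> [0, 4, 82]
2. PUSH 55 -> [0, 4, 82, 55]
3. PUSH 54 -> [0, 4, 82, 55, 54]
4. MUL -> [0, 4, 82, 2970]
5. SUB -> [0, 4, -2888]
6. DROP -> [0, 4]
7. PUSH 89 -> [0, 4, 89]
8. DUP -> [0, 4, 89, 89]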